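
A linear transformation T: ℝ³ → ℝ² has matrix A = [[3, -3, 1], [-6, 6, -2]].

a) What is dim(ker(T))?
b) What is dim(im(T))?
dim(ker) = 2, dim(im) = 1

Observe that row 2 = -2 × row 1 (so the rows are linearly dependent).
Thus rank(A) = 1 (only one linearly independent row).
dim(im(T)) = rank(A) = 1.
By the rank-nullity theorem applied to T: ℝ³ → ℝ², rank(A) + nullity(A) = 3 (the domain dimension), so dim(ker(T)) = 3 - 1 = 2.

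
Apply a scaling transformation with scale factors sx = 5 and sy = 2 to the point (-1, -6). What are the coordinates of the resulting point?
(-5, -12)

Scaling matrix:
[[5, 0], [0, 2]]
Result: (-1 × 5, -6 × 2) = (-5, -12)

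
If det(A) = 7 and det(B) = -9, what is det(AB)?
-63

Use the multiplicative property of determinants: det(AB) = det(A)*det(B).
det(AB) = (7)*(-9) = -63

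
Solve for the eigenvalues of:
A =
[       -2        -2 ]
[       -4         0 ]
λ = -4, 2

Solve det(A - λI) = 0. For a 2×2 matrix the characteristic equation is λ² - (trace)λ + det = 0.
trace(A) = a + d = -2 + 0 = -2.
det(A) = a*d - b*c = (-2)*(0) - (-2)*(-4) = 0 - 8 = -8.
Characteristic equation: λ² - (-2)λ + (-8) = 0.
Discriminant = (-2)² - 4*(-8) = 4 + 32 = 36.
λ = (-2 ± √36) / 2 = (-2 ± 6) / 2 = -4, 2.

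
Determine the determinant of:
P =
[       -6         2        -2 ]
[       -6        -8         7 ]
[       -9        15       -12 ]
det(P) = 108

Expand along row 0 (cofactor expansion): det(P) = a*(e*i - f*h) - b*(d*i - f*g) + c*(d*h - e*g), where the 3×3 is [[a, b, c], [d, e, f], [g, h, i]].
Minor M_00 = (-8)*(-12) - (7)*(15) = 96 - 105 = -9.
Minor M_01 = (-6)*(-12) - (7)*(-9) = 72 + 63 = 135.
Minor M_02 = (-6)*(15) - (-8)*(-9) = -90 - 72 = -162.
det(P) = (-6)*(-9) - (2)*(135) + (-2)*(-162) = 54 - 270 + 324 = 108.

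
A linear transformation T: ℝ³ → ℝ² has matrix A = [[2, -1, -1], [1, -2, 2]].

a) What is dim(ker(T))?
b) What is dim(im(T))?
dim(ker) = 1, dim(im) = 2

The two rows are not scalar multiples of one another (no single k satisfies row 2 = k × row 1), so they are linearly independent.
Thus rank(A) = 2.
dim(im(T)) = rank(A) = 2.
By the rank-nullity theorem applied to T: ℝ³ → ℝ², rank(A) + nullity(A) = 3 (the domain dimension), so dim(ker(T)) = 3 - 2 = 1.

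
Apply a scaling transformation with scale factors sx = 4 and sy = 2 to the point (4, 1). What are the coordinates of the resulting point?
(16, 2)

Scaling matrix:
[[4, 0], [0, 2]]
Result: (4 × 4, 1 × 2) = (16, 2)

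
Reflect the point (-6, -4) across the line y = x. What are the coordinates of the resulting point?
(-4, -6)

Reflection across line y = x: (-6, -4) → (-4, -6)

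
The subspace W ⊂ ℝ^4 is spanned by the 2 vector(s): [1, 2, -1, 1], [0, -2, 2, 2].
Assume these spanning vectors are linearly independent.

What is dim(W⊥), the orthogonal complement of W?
dim(W⊥) = 2

For any subspace W of ℝ^n, dim(W) + dim(W⊥) = n (the whole-space dimension).
Here the given 2 vectors are linearly independent, so dim(W) = 2.
Thus dim(W⊥) = n - dim(W) = 4 - 2 = 2.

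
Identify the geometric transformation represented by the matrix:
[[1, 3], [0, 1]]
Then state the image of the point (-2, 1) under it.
horizontal shear with factor 3; image of (-2, 1) is (1, 1)

The matrix [[1, k], [0, 1]] sends (x, y) to (x + 3y, y), leaving the y-coordinate fixed: a horizontal shear.
The matrix [[1, 3], [0, 1]] represents: horizontal shear with factor 3.
Applying it to (-2, 1): [1·-2 + 3·1, 0·-2 + 1·1] = (1, 1).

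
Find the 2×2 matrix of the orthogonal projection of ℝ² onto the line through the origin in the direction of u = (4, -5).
[[16/41, -20/41], [-20/41, 25/41]]

The orthogonal projection onto the line spanned by a nonzero vector u = (a, b) has matrix P = (u uᵀ) / (uᵀ u) = (1/(a² + b²)) · [[a², ab], [ab, b²]].
Here u = (4, -5), so a² + b² = 16 + 25 = 41.
P = (1/41) · [[16, -20], [-20, 25]] = [[16/41, -20/41], [-20/41, 25/41]].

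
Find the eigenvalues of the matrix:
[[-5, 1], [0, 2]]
λ = -5 and λ = 2

Characteristic equation: det(A - λI) = 0
λ² - (trace)λ + (det) = 0
λ² - (-3)λ + (-10) = 0
λ² + 3λ - 10 = 0
Solving: λ = -5, 2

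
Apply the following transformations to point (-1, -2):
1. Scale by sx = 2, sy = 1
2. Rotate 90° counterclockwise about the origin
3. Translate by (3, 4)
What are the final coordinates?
(5, 2)

Step 1: Scale → (-2, -2)
Step 2: Rotate 90° → (2, -2)
Step 3: Translate → (5, 2)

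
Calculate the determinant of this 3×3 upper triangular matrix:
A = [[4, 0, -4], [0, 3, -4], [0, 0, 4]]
48

The determinant of a triangular matrix is the product of its diagonal entries (the off-diagonal entries above the diagonal do not affect it).
det(A) = (4) * (3) * (4) = 48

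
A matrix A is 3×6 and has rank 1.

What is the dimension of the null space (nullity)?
5

The rank-nullity theorem for an m×n matrix states:
rank(A) + nullity(A) = n (the number of columns).
Here n = 6 and rank(A) = 1, so nullity(A) = 6 - 1 = 5.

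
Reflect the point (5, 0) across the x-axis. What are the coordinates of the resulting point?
(5, 0)

Reflection across x-axis: (5, 0) → (5, 0)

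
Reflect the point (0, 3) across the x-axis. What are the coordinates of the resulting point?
(0, -3)

Reflection across x-axis: (0, 3) → (0, -3)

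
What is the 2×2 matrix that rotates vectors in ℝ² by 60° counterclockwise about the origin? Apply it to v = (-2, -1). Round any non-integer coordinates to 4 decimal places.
R = [[1/2, -√3/2], [√3/2, 1/2]]; R·v = (-0.1340, -2.2321)

A counterclockwise rotation by angle θ in ℝ² has matrix R(θ) = [[cos θ, -sin θ], [sin θ, cos θ]].
For θ = 60°: cos θ = 1/2, sin θ = √3/2.
R(60°) = [[1/2, -√3/2], [√3/2, 1/2]].
R·v = [1/2·-2 + (-√3/2)·-1, √3/2·-2 + 1/2·-1] = (-0.1340, -2.2321).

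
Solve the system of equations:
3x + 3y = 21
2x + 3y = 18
x = 3, y = 4

Use elimination (row reduction):
Equation 1: 3x + 3y = 21.
Equation 2: 2x + 3y = 18.
Multiply Eq1 by 2 and Eq2 by 3: 6x + 6y = 42;  6x + 9y = 54.
Subtract: (3)y = 12, so y = 4.
Back-substitute into Eq1: 3x + 3*(4) = 21, so x = 3.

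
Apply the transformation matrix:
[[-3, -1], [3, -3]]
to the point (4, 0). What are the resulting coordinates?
(-12, 12)

Matrix multiplication:
[[-3, -1], [3, -3]] × [4, 0]ᵀ
= [-3×4 + -1×0, 3×4 + -3×0]ᵀ
= [-12.0000, 12.0000]ᵀ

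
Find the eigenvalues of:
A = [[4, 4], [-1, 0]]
λ = 2, 2

Solve det(A - λI) = 0. For a 2×2 matrix this is λ² - (trace)λ + det = 0.
trace(A) = 4 + 0 = 4.
det(A) = (4)*(0) - (4)*(-1) = 0 + 4 = 4.
Characteristic equation: λ² - (4)λ + (4) = 0.
Discriminant: (4)² - 4*(4) = 16 - 16 = 0.
Roots: λ = (4 ± √0) / 2 = 2, 2.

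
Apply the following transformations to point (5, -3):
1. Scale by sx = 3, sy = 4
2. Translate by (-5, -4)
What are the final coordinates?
(10, -16)

Step 1: Scale (5, -3) by (sx, sy) = (3, 4) → (15, -12)
Step 2: Translate by (-5, -4) → (10, -16)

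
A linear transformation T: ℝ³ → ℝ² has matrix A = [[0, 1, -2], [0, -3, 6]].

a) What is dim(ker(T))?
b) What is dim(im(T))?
dim(ker) = 2, dim(im) = 1

Observe that row 2 = -3 × row 1 (so the rows are linearly dependent).
Thus rank(A) = 1 (only one linearly independent row).
dim(im(T)) = rank(A) = 1.
By the rank-nullity theorem applied to T: ℝ³ → ℝ², rank(A) + nullity(A) = 3 (the domain dimension), so dim(ker(T)) = 3 - 1 = 2.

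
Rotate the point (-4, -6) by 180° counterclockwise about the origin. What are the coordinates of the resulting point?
(4, 6)

Rotation matrix R(θ) = [[cos θ, -sin θ], [sin θ, cos θ]]; for θ = 180°:
R = [[-1, 0], [0, -1]]
Result: R × [-4, -6]ᵀ = [-1·-4 + (0)·-6, 0·-4 + (-1)·-6]ᵀ = (4, 6)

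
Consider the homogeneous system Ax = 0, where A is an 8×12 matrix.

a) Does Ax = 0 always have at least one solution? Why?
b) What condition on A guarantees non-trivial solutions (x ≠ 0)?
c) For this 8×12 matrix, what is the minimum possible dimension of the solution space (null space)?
a) Yes, x = 0 is always a solution. b) When A has linearly dependent columns (rank < n). c) Minimum nullity = 4.

a) x = 0 satisfies A·0 = 0, so the zero vector is always a solution.
b) Non-trivial solutions exist iff the columns of A are linearly dependent, equivalently rank(A) < n (the number of columns).
c) By rank-nullity, rank(A) + nullity(A) = n = 12. Since A has only 8 rows, rank(A) ≤ 8, so nullity(A) ≥ 12 - 8 = 4.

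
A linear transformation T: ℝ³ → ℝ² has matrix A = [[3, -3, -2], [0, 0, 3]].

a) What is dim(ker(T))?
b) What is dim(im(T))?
dim(ker) = 1, dim(im) = 2

The two rows are not scalar multiples of one another (no single k satisfies row 2 = k × row 1), so they are linearly independent.
Thus rank(A) = 2.
dim(im(T)) = rank(A) = 2.
By the rank-nullity theorem applied to T: ℝ³ → ℝ², rank(A) + nullity(A) = 3 (the domain dimension), so dim(ker(T)) = 3 - 2 = 1.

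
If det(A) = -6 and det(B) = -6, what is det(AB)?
36

Use the multiplicative property of determinants: det(AB) = det(A)*det(B).
det(AB) = (-6)*(-6) = 36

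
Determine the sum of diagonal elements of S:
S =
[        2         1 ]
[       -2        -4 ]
tr(S) = 2 - 4 = -2

The trace of a square matrix is the sum of its diagonal entries.
Diagonal entries of S: S[0][0] = 2, S[1][1] = -4.
tr(S) = 2 - 4 = -2.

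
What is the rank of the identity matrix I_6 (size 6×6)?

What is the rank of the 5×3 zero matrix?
rank(I_6) = 6, rank(0) = 0

The identity I_6 has 6 columns that are the standard basis vectors e_1, …, e_6. These are linearly independent, so all 6 columns are pivots and rank(I_6) = 6.
The 5×3 zero matrix has every entry zero, so every row is the zero row and there are no pivots; rank(0) = 0.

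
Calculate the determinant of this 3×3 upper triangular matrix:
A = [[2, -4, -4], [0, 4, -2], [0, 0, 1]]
8

The determinant of a triangular matrix is the product of its diagonal entries (the off-diagonal entries above the diagonal do not affect it).
det(A) = (2) * (4) * (1) = 8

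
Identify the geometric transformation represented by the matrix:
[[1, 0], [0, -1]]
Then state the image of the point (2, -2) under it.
reflection across the x-axis; image of (2, -2) is (2, 2)

This is a symmetric orthogonal matrix with determinant -1, which characterizes a reflection in ℝ².
The matrix [[1, 0], [0, -1]] represents: reflection across the x-axis.
Applying it to (2, -2): [1·2 + 0·-2, 0·2 + -1·-2] = (2, 2).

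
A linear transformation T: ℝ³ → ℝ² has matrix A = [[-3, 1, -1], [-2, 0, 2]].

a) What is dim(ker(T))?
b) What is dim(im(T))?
dim(ker) = 1, dim(im) = 2

The two rows are not scalar multiples of one another (no single k satisfies row 2 = k × row 1), so they are linearly independent.
Thus rank(A) = 2.
dim(im(T)) = rank(A) = 2.
By the rank-nullity theorem applied to T: ℝ³ → ℝ², rank(A) + nullity(A) = 3 (the domain dimension), so dim(ker(T)) = 3 - 2 = 1.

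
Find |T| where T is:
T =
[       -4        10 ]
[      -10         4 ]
det(T) = 84

For a 2×2 matrix [[a, b], [c, d]], det = a*d - b*c.
det(T) = (-4)*(4) - (10)*(-10) = -16 + 100 = 84.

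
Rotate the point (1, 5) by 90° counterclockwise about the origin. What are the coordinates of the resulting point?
(-5, 1)

Rotation matrix R(θ) = [[cos θ, -sin θ], [sin θ, cos θ]]; for θ = 90°:
R = [[0, -1], [1, 0]]
Result: R × [1, 5]ᵀ = [0·1 + (-1)·5, 1·1 + (0)·5]ᵀ = (-5, 1)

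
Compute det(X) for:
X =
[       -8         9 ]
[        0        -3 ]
det(X) = 24

For a 2×2 matrix [[a, b], [c, d]], det = a*d - b*c.
det(X) = (-8)*(-3) - (9)*(0) = 24 - 0 = 24.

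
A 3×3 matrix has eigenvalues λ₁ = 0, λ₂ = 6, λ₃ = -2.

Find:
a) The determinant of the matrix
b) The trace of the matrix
det = 0, trace = 4

Two standard eigenvalue identities:
- det(A) equals the product of the eigenvalues (counted with multiplicity).
- trace(A) equals the sum of the eigenvalues.
det(A) = (0)*(6)*(-2) = 0.
trace(A) = 0 + 6 - 2 = 4.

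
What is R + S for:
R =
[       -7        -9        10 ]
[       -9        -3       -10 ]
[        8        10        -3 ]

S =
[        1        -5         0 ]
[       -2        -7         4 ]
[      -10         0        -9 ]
R + S =
[       -6       -14        10 ]
[      -11       -10        -6 ]
[       -2        10       -12 ]

Matrix addition is elementwise: (R+S)[i][j] = R[i][j] + S[i][j].
  (R+S)[0][0] = (-7) + (1) = -6
  (R+S)[0][1] = (-9) + (-5) = -14
  (R+S)[0][2] = (10) + (0) = 10
  (R+S)[1][0] = (-9) + (-2) = -11
  (R+S)[1][1] = (-3) + (-7) = -10
  (R+S)[1][2] = (-10) + (4) = -6
  (R+S)[2][0] = (8) + (-10) = -2
  (R+S)[2][1] = (10) + (0) = 10
  (R+S)[2][2] = (-3) + (-9) = -12
R + S =
[       -6       -14        10 ]
[      -11       -10        -6 ]
[       -2        10       -12 ]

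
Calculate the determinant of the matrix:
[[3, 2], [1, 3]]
7

For a 2×2 matrix [[a, b], [c, d]], det = ad - bc
det = (3)(3) - (2)(1) = 9 - 2 = 7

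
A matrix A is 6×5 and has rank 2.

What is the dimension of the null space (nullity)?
3

The rank-nullity theorem for an m×n matrix states:
rank(A) + nullity(A) = n (the number of columns).
Here n = 5 and rank(A) = 2, so nullity(A) = 5 - 2 = 3.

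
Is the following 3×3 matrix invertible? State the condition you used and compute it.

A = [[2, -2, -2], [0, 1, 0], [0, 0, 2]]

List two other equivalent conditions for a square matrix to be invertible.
Yes, invertible; det(A) = 4 ≠ 0. Equivalent conditions: rank(A) = 3; Ax = 0 has only the trivial solution; 0 is not an eigenvalue; the columns of A are linearly independent.

To check invertibility, compute det(A).
The given matrix is triangular, so det(A) equals the product of its diagonal entries = 4 ≠ 0.
Since det(A) ≠ 0, A is invertible.
Equivalent conditions for a square matrix A to be invertible:
- rank(A) = 3 (full rank).
- The homogeneous system Ax = 0 has only the trivial solution x = 0.
- 0 is not an eigenvalue of A.
- The columns (equivalently rows) of A are linearly independent.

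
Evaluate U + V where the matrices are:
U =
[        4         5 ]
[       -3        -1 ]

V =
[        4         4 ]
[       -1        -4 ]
U + V =
[        8         9 ]
[       -4        -5 ]

Matrix addition is elementwise: (U+V)[i][j] = U[i][j] + V[i][j].
  (U+V)[0][0] = (4) + (4) = 8
  (U+V)[0][1] = (5) + (4) = 9
  (U+V)[1][0] = (-3) + (-1) = -4
  (U+V)[1][1] = (-1) + (-4) = -5
U + V =
[        8         9 ]
[       -4        -5 ]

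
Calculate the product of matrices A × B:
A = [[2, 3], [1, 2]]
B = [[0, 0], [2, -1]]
[[6, -3], [4, -2]]

Matrix multiplication:
C[0][0] = 2×0 + 3×2 = 6
C[0][1] = 2×0 + 3×-1 = -3
C[1][0] = 1×0 + 2×2 = 4
C[1][1] = 1×0 + 2×-1 = -2
Result: [[6, -3], [4, -2]]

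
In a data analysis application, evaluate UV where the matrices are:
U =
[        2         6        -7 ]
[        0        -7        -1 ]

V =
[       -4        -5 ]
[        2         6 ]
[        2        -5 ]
UV =
[      -10        61 ]
[      -16       -37 ]

Matrix multiplication: (UV)[i][j] = sum over k of U[i][k] * V[k][j].
  (UV)[0][0] = (2)*(-4) + (6)*(2) + (-7)*(2) = -10
  (UV)[0][1] = (2)*(-5) + (6)*(6) + (-7)*(-5) = 61
  (UV)[1][0] = (0)*(-4) + (-7)*(2) + (-1)*(2) = -16
  (UV)[1][1] = (0)*(-5) + (-7)*(6) + (-1)*(-5) = -37
UV =
[      -10        61 ]
[      -16       -37 ]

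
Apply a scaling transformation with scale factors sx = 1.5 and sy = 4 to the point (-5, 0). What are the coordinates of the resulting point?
(-7.5, 0)

Scaling matrix:
[[1.50, 0], [0, 4]]
Result: (-5 × 1.5, 0 × 4) = (-7.5, 0)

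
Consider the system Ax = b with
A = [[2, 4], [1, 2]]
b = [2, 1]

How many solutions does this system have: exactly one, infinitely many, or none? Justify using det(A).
Infinitely many solutions

det(A) = (2)*(2) - (4)*(1) = 0, so A is singular (column 2 is 2 times column 1).
b = [2, 1] = 1 * column 1 of A, so b lies in the column space of A.
A singular matrix whose right-hand side is in its column space gives a 1-parameter family of solutions — infinitely many.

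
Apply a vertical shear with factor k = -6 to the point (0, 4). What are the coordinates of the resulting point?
(0, 4)

Shear matrix for vertical shear with factor k = -6:
[[1, 0], [-6, 1]]
Result: (0, 4) → (0, 4)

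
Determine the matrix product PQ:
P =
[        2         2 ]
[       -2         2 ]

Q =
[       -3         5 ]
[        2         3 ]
PQ =
[       -2        16 ]
[       10        -4 ]

Matrix multiplication: (PQ)[i][j] = sum over k of P[i][k] * Q[k][j].
  (PQ)[0][0] = (2)*(-3) + (2)*(2) = -2
  (PQ)[0][1] = (2)*(5) + (2)*(3) = 16
  (PQ)[1][0] = (-2)*(-3) + (2)*(2) = 10
  (PQ)[1][1] = (-2)*(5) + (2)*(3) = -4
PQ =
[       -2        16 ]
[       10        -4 ]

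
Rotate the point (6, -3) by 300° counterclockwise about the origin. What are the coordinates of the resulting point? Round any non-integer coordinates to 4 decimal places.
(0.4019, -6.6962)

Rotation matrix R(θ) = [[cos θ, -sin θ], [sin θ, cos θ]]; for θ = 300°:
R = [[1/2, √3/2], [-√3/2, 1/2]]
Result: R × [6, -3]ᵀ = [1/2·6 + (√3/2)·-3, -√3/2·6 + (1/2)·-3]ᵀ = (0.4019, -6.6962)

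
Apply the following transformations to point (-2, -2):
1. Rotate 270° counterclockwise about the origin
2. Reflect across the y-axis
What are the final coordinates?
(2, 2)

Step 1: Rotate 270° → (-2, 2)
Step 2: Reflect across the y-axis → (2, 2)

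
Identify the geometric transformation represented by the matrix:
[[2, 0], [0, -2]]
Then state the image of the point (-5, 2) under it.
non-uniform scaling by (2, -2); image of (-5, 2) is (-10, -4)

This is diagonal with distinct entries, so it scales the x-axis by 2 and the y-axis by -2.
The matrix [[2, 0], [0, -2]] represents: non-uniform scaling by (2, -2).
Applying it to (-5, 2): [2·-5 + 0·2, 0·-5 + -2·2] = (-10, -4).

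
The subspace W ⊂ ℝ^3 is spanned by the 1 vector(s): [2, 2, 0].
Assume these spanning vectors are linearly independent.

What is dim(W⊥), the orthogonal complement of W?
dim(W⊥) = 2

For any subspace W of ℝ^n, dim(W) + dim(W⊥) = n (the whole-space dimension).
Here the given 1 vectors are linearly independent, so dim(W) = 1.
Thus dim(W⊥) = n - dim(W) = 3 - 1 = 2.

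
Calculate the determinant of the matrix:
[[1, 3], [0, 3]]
3

For a 2×2 matrix [[a, b], [c, d]], det = ad - bc
det = (1)(3) - (3)(0) = 3 - 0 = 3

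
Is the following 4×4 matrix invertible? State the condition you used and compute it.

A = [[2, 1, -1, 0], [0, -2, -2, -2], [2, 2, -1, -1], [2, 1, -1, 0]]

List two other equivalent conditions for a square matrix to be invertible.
No, not invertible; det(A) = 0 (two rows are equal, so the rows are linearly dependent). Equivalent conditions (failing for this A): rank(A) < 4; Ax = 0 has non-trivial solutions; 0 is an eigenvalue; the columns are linearly dependent.

To check invertibility, compute det(A).
In this matrix, row 0 and the last row are identical, so one row is a scalar multiple of another and the rows are linearly dependent.
A matrix with linearly dependent rows has det = 0 and is not invertible.
Equivalent failed conditions:
- rank(A) < 4.
- Ax = 0 has non-trivial solutions.
- 0 is an eigenvalue.
- The columns are linearly dependent.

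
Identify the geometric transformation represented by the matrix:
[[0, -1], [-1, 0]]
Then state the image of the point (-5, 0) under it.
reflection across the line y = -x; image of (-5, 0) is (0, 5)

This is a symmetric orthogonal matrix with determinant -1, which characterizes a reflection in ℝ².
The matrix [[0, -1], [-1, 0]] represents: reflection across the line y = -x.
Applying it to (-5, 0): [0·-5 + -1·0, -1·-5 + 0·0] = (0, 5).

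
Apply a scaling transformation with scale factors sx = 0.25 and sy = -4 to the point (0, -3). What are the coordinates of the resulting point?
(0.0, 12)

Scaling matrix:
[[0.25, 0], [0, -4]]
Result: (0 × 0.25, -3 × -4) = (0.0, 12)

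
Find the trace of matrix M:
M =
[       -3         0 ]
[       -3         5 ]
tr(M) = -3 + 5 = 2

The trace of a square matrix is the sum of its diagonal entries.
Diagonal entries of M: M[0][0] = -3, M[1][1] = 5.
tr(M) = -3 + 5 = 2.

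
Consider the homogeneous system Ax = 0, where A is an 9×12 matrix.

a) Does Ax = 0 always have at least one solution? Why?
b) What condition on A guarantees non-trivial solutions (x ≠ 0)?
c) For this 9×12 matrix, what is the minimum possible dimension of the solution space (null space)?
a) Yes, x = 0 is always a solution. b) When A has linearly dependent columns (rank < n). c) Minimum nullity = 3.

a) x = 0 satisfies A·0 = 0, so the zero vector is always a solution.
b) Non-trivial solutions exist iff the columns of A are linearly dependent, equivalently rank(A) < n (the number of columns).
c) By rank-nullity, rank(A) + nullity(A) = n = 12. Since A has only 9 rows, rank(A) ≤ 9, so nullity(A) ≥ 12 - 9 = 3.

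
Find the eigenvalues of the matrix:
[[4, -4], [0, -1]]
λ = -1 and λ = 4

Characteristic equation: det(A - λI) = 0
λ² - (trace)λ + (det) = 0
λ² - (3)λ + (-4) = 0
λ² - 3λ - 4 = 0
Solving: λ = -1, 4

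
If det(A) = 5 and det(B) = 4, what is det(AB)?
20

Use the multiplicative property of determinants: det(AB) = det(A)*det(B).
det(AB) = (5)*(4) = 20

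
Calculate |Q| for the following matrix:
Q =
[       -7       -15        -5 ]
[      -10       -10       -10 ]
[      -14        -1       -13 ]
det(Q) = -340

Expand along row 0 (cofactor expansion): det(Q) = a*(e*i - f*h) - b*(d*i - f*g) + c*(d*h - e*g), where the 3×3 is [[a, b, c], [d, e, f], [g, h, i]].
Minor M_00 = (-10)*(-13) - (-10)*(-1) = 130 - 10 = 120.
Minor M_01 = (-10)*(-13) - (-10)*(-14) = 130 - 140 = -10.
Minor M_02 = (-10)*(-1) - (-10)*(-14) = 10 - 140 = -130.
det(Q) = (-7)*(120) - (-15)*(-10) + (-5)*(-130) = -840 - 150 + 650 = -340.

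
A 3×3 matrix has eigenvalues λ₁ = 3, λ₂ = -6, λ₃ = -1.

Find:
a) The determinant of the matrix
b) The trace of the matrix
det = 18, trace = -4

Two standard eigenvalue identities:
- det(A) equals the product of the eigenvalues (counted with multiplicity).
- trace(A) equals the sum of the eigenvalues.
det(A) = (3)*(-6)*(-1) = 18.
trace(A) = 3 - 6 - 1 = -4.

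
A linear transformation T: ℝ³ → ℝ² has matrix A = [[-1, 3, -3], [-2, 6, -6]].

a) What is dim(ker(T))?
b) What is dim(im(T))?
dim(ker) = 2, dim(im) = 1

Observe that row 2 = 2 × row 1 (so the rows are linearly dependent).
Thus rank(A) = 1 (only one linearly independent row).
dim(im(T)) = rank(A) = 1.
By the rank-nullity theorem applied to T: ℝ³ → ℝ², rank(A) + nullity(A) = 3 (the domain dimension), so dim(ker(T)) = 3 - 1 = 2.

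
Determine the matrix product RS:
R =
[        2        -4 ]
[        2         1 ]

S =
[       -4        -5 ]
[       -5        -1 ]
RS =
[       12        -6 ]
[      -13       -11 ]

Matrix multiplication: (RS)[i][j] = sum over k of R[i][k] * S[k][j].
  (RS)[0][0] = (2)*(-4) + (-4)*(-5) = 12
  (RS)[0][1] = (2)*(-5) + (-4)*(-1) = -6
  (RS)[1][0] = (2)*(-4) + (1)*(-5) = -13
  (RS)[1][1] = (2)*(-5) + (1)*(-1) = -11
RS =
[       12        -6 ]
[      -13       -11 ]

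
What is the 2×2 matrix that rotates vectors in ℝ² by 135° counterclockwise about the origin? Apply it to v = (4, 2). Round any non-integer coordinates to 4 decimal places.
R = [[-√2/2, -√2/2], [√2/2, -√2/2]]; R·v = (-4.2426, 1.4142)

A counterclockwise rotation by angle θ in ℝ² has matrix R(θ) = [[cos θ, -sin θ], [sin θ, cos θ]].
For θ = 135°: cos θ = -√2/2, sin θ = √2/2.
R(135°) = [[-√2/2, -√2/2], [√2/2, -√2/2]].
R·v = [-√2/2·4 + (-√2/2)·2, √2/2·4 + -√2/2·2] = (-4.2426, 1.4142).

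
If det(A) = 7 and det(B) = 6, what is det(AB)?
42

Use the multiplicative property of determinants: det(AB) = det(A)*det(B).
det(AB) = (7)*(6) = 42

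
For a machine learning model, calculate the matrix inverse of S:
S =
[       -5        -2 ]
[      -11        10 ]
det(S) = -72
S⁻¹ =
[    -5/36     -1/36 ]
[   -11/72      5/72 ]

For a 2×2 matrix S = [[a, b], [c, d]] with det(S) ≠ 0, S⁻¹ = (1/det(S)) * [[d, -b], [-c, a]].
det(S) = (-5)*(10) - (-2)*(-11) = -50 - 22 = -72.
S⁻¹ = (1/-72) * [[10, 2], [11, -5]].
Dividing each entry by -72 and reducing:
S⁻¹ =
[    -5/36     -1/36 ]
[   -11/72      5/72 ]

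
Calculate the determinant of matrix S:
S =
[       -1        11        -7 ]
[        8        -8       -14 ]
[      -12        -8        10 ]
det(S) = 2280

Expand along row 0 (cofactor expansion): det(S) = a*(e*i - f*h) - b*(d*i - f*g) + c*(d*h - e*g), where the 3×3 is [[a, b, c], [d, e, f], [g, h, i]].
Minor M_00 = (-8)*(10) - (-14)*(-8) = -80 - 112 = -192.
Minor M_01 = (8)*(10) - (-14)*(-12) = 80 - 168 = -88.
Minor M_02 = (8)*(-8) - (-8)*(-12) = -64 - 96 = -160.
det(S) = (-1)*(-192) - (11)*(-88) + (-7)*(-160) = 192 + 968 + 1120 = 2280.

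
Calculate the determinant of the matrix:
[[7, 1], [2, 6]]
40

For a 2×2 matrix [[a, b], [c, d]], det = ad - bc
det = (7)(6) - (1)(2) = 42 - 2 = 40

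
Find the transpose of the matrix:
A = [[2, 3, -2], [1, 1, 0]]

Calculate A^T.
[[2, 1], [3, 1], [-2, 0]]

The transpose sends entry (i,j) to (j,i); rows become columns.
Row 0 of A: [2, 3, -2] -> column 0 of A^T.
Row 1 of A: [1, 1, 0] -> column 1 of A^T.
A^T = [[2, 1], [3, 1], [-2, 0]]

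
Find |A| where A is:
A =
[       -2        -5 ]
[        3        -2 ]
det(A) = 19

For a 2×2 matrix [[a, b], [c, d]], det = a*d - b*c.
det(A) = (-2)*(-2) - (-5)*(3) = 4 + 15 = 19.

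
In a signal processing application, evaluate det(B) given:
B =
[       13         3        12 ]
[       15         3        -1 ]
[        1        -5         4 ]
det(B) = -1028

Expand along row 0 (cofactor expansion): det(B) = a*(e*i - f*h) - b*(d*i - f*g) + c*(d*h - e*g), where the 3×3 is [[a, b, c], [d, e, f], [g, h, i]].
Minor M_00 = (3)*(4) - (-1)*(-5) = 12 - 5 = 7.
Minor M_01 = (15)*(4) - (-1)*(1) = 60 + 1 = 61.
Minor M_02 = (15)*(-5) - (3)*(1) = -75 - 3 = -78.
det(B) = (13)*(7) - (3)*(61) + (12)*(-78) = 91 - 183 - 936 = -1028.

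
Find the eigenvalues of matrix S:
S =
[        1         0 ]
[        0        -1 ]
λ = -1, 1

Solve det(S - λI) = 0. For a 2×2 matrix the characteristic equation is λ² - (trace)λ + det = 0.
trace(S) = a + d = 1 - 1 = 0.
det(S) = a*d - b*c = (1)*(-1) - (0)*(0) = -1 - 0 = -1.
Characteristic equation: λ² - (0)λ + (-1) = 0.
Discriminant = (0)² - 4*(-1) = 0 + 4 = 4.
λ = (0 ± √4) / 2 = (0 ± 2) / 2 = -1, 1.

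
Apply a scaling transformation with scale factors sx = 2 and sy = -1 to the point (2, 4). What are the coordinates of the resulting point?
(4, -4)

Scaling matrix:
[[2, 0], [0, -1]]
Result: (2 × 2, 4 × -1) = (4, -4)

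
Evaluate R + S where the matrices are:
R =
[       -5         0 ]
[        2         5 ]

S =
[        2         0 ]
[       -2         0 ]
R + S =
[       -3         0 ]
[        0         5 ]

Matrix addition is elementwise: (R+S)[i][j] = R[i][j] + S[i][j].
  (R+S)[0][0] = (-5) + (2) = -3
  (R+S)[0][1] = (0) + (0) = 0
  (R+S)[1][0] = (2) + (-2) = 0
  (R+S)[1][1] = (5) + (0) = 5
R + S =
[       -3         0 ]
[        0         5 ]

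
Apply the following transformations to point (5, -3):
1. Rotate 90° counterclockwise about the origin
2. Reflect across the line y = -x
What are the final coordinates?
(-5, -3)

Step 1: Rotate 90° → (3, 5)
Step 2: Reflect across the line y = -x → (-5, -3)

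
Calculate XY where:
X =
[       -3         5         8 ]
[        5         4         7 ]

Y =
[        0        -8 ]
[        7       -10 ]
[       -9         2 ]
XY =
[      -37       -10 ]
[      -35       -66 ]

Matrix multiplication: (XY)[i][j] = sum over k of X[i][k] * Y[k][j].
  (XY)[0][0] = (-3)*(0) + (5)*(7) + (8)*(-9) = -37
  (XY)[0][1] = (-3)*(-8) + (5)*(-10) + (8)*(2) = -10
  (XY)[1][0] = (5)*(0) + (4)*(7) + (7)*(-9) = -35
  (XY)[1][1] = (5)*(-8) + (4)*(-10) + (7)*(2) = -66
XY =
[      -37       -10 ]
[      -35       -66 ]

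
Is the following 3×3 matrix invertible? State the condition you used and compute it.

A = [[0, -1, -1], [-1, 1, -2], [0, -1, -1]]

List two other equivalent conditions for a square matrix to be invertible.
No, not invertible; det(A) = 0 (two rows are equal, so the rows are linearly dependent). Equivalent conditions (failing for this A): rank(A) < 3; Ax = 0 has non-trivial solutions; 0 is an eigenvalue; the columns are linearly dependent.

To check invertibility, compute det(A).
In this matrix, row 0 and the last row are identical, so one row is a scalar multiple of another and the rows are linearly dependent.
A matrix with linearly dependent rows has det = 0 and is not invertible.
Equivalent failed conditions:
- rank(A) < 3.
- Ax = 0 has non-trivial solutions.
- 0 is an eigenvalue.
- The columns are linearly dependent.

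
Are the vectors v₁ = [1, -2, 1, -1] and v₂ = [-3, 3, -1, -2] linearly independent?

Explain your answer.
Yes, linearly independent

Two vectors are linearly dependent iff one is a scalar multiple of the other.
No single scalar k satisfies v₂ = k·v₁ (the ratios of corresponding entries disagree), so v₁ and v₂ are linearly independent.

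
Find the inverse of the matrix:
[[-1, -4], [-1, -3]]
[[3, -4], [-1, 1]]

For [[a,b],[c,d]], inverse = (1/det)·[[d,-b],[-c,a]]
det = -1·-3 - -4·-1 = -1
Inverse = (1/-1)·[[-3, 4], [1, -1]]
        = [[3, -4], [-1, 1]]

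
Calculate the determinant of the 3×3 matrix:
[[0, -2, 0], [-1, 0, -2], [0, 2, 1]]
-2

Expansion along first row:
det = 0·det([[0,-2],[2,1]]) - -2·det([[-1,-2],[0,1]]) + 0·det([[-1,0],[0,2]])
    = 0·(0·1 - -2·2) - -2·(-1·1 - -2·0) + 0·(-1·2 - 0·0)
    = 0·4 - -2·-1 + 0·-2
    = 0 + -2 + 0 = -2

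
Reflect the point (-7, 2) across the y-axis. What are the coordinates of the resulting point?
(7, 2)

Reflection across y-axis: (-7, 2) → (7, 2)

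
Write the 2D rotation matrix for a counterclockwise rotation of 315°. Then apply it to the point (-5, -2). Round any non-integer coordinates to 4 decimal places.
R = [[√2/2, √2/2], [-√2/2, √2/2]]; R·(-5, -2) = (-4.9497, 2.1213)

Rotation matrix formula: R(θ) = [[cos θ, -sin θ], [sin θ, cos θ]]
For θ = 315°:
cos(315°) = √2/2
sin(315°) = -√2/2
R = [[√2/2, √2/2], [-√2/2, √2/2]]
Apply to (-5, -2): [√2/2·-5 + (√2/2)·-2, -√2/2·-5 + √2/2·-2] = (-4.9497, 2.1213)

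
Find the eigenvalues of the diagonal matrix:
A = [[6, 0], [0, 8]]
λ₁ = 6, λ₂ = 8

The characteristic polynomial of A is det(A - λI) = (6 - λ)(8 - λ) = 0.
The roots are λ = 6 and λ = 8, so the eigenvalues are the diagonal entries.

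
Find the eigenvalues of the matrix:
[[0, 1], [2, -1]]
λ = -2 and λ = 1

Characteristic equation: det(A - λI) = 0
λ² - (trace)λ + (det) = 0
λ² - (-1)λ + (-2) = 0
λ² + 1λ - 2 = 0
Solving: λ = -2, 1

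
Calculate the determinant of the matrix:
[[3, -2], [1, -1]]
-1

For a 2×2 matrix [[a, b], [c, d]], det = ad - bc
det = (3)(-1) - (-2)(1) = -3 - -2 = -1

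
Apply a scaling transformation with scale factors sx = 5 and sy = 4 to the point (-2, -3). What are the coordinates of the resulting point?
(-10, -12)

Scaling matrix:
[[5, 0], [0, 4]]
Result: (-2 × 5, -3 × 4) = (-10, -12)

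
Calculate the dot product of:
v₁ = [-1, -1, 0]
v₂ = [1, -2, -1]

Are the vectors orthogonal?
1, No

The dot product is the sum of products of corresponding components.
v₁·v₂ = (-1)*(1) + (-1)*(-2) + (0)*(-1) = -1 + 2 + 0 = 1.
Two vectors are orthogonal iff their dot product is 0; here the dot product is 1, so the vectors are not orthogonal.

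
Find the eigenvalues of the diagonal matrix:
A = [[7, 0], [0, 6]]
λ₁ = 7, λ₂ = 6

The characteristic polynomial of A is det(A - λI) = (7 - λ)(6 - λ) = 0.
The roots are λ = 7 and λ = 6, so the eigenvalues are the diagonal entries.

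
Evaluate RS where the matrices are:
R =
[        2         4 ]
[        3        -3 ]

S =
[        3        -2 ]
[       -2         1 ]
RS =
[       -2         0 ]
[       15        -9 ]

Matrix multiplication: (RS)[i][j] = sum over k of R[i][k] * S[k][j].
  (RS)[0][0] = (2)*(3) + (4)*(-2) = -2
  (RS)[0][1] = (2)*(-2) + (4)*(1) = 0
  (RS)[1][0] = (3)*(3) + (-3)*(-2) = 15
  (RS)[1][1] = (3)*(-2) + (-3)*(1) = -9
RS =
[       -2         0 ]
[       15        -9 ]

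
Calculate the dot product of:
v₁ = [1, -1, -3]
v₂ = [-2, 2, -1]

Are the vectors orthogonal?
-1, No

The dot product is the sum of products of corresponding components.
v₁·v₂ = (1)*(-2) + (-1)*(2) + (-3)*(-1) = -2 - 2 + 3 = -1.
Two vectors are orthogonal iff their dot product is 0; here the dot product is -1, so the vectors are not orthogonal.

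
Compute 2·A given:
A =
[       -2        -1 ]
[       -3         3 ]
2A =
[       -4        -2 ]
[       -6         6 ]

Scalar multiplication is elementwise: (2A)[i][j] = 2 * A[i][j].
  (2A)[0][0] = 2 * (-2) = -4
  (2A)[0][1] = 2 * (-1) = -2
  (2A)[1][0] = 2 * (-3) = -6
  (2A)[1][1] = 2 * (3) = 6
2A =
[       -4        -2 ]
[       -6         6 ]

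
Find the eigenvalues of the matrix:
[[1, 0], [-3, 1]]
λ = 1 and λ = 1

Characteristic equation: det(A - λI) = 0
λ² - (trace)λ + (det) = 0
λ² - (2)λ + (1) = 0
λ² - 2λ + 1 = 0
Solving: λ = 1, 1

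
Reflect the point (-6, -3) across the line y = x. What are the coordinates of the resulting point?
(-3, -6)

Reflection across line y = x: (-6, -3) → (-3, -6)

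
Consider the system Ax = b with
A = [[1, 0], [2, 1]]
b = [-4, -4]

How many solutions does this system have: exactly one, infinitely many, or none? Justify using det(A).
Exactly one solution

Compute det(A) = (1)*(1) - (0)*(2) = 1.
Because det(A) ≠ 0, A is invertible and Ax = b has a unique solution for every b (here x = A⁻¹ b).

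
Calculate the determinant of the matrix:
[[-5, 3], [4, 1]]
-17

For a 2×2 matrix [[a, b], [c, d]], det = ad - bc
det = (-5)(1) - (3)(4) = -5 - 12 = -17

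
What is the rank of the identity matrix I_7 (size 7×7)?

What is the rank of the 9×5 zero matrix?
rank(I_7) = 7, rank(0) = 0

The identity I_7 has 7 columns that are the standard basis vectors e_1, …, e_7. These are linearly independent, so all 7 columns are pivots and rank(I_7) = 7.
The 9×5 zero matrix has every entry zero, so every row is the zero row and there are no pivots; rank(0) = 0.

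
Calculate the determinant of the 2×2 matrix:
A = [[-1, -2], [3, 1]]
5

For A = [[a, b], [c, d]], det(A) = a*d - b*c.
det(A) = (-1)*(1) - (-2)*(3) = -1 - -6 = 5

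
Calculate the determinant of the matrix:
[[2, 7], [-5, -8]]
19

For a 2×2 matrix [[a, b], [c, d]], det = ad - bc
det = (2)(-8) - (7)(-5) = -16 - -35 = 19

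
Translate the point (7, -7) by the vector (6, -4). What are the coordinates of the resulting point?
(13, -11)

Translation by (6, -4):
x' = 7 + 6 = 13
y' = -7 + -4 = -11
Homogeneous matrix: [[1, 0, 6], [0, 1, -4], [0, 0, 1]]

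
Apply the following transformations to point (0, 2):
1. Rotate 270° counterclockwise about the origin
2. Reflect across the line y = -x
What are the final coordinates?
(0, -2)

Step 1: Rotate 270° → (2, 0)
Step 2: Reflect across the line y = -x → (0, -2)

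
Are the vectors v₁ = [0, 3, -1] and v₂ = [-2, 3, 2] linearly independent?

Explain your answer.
Yes, linearly independent

Two vectors are linearly dependent iff one is a scalar multiple of the other.
No single scalar k satisfies v₂ = k·v₁ (the ratios of corresponding entries disagree), so v₁ and v₂ are linearly independent.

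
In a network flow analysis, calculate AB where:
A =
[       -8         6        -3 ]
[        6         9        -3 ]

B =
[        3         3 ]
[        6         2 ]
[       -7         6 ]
AB =
[       33       -30 ]
[       93        18 ]

Matrix multiplication: (AB)[i][j] = sum over k of A[i][k] * B[k][j].
  (AB)[0][0] = (-8)*(3) + (6)*(6) + (-3)*(-7) = 33
  (AB)[0][1] = (-8)*(3) + (6)*(2) + (-3)*(6) = -30
  (AB)[1][0] = (6)*(3) + (9)*(6) + (-3)*(-7) = 93
  (AB)[1][1] = (6)*(3) + (9)*(2) + (-3)*(6) = 18
AB =
[       33       -30 ]
[       93        18 ]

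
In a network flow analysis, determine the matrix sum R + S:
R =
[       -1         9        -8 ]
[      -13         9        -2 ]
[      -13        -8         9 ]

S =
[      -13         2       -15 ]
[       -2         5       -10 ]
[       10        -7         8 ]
R + S =
[      -14        11       -23 ]
[      -15        14       -12 ]
[       -3       -15        17 ]

Matrix addition is elementwise: (R+S)[i][j] = R[i][j] + S[i][j].
  (R+S)[0][0] = (-1) + (-13) = -14
  (R+S)[0][1] = (9) + (2) = 11
  (R+S)[0][2] = (-8) + (-15) = -23
  (R+S)[1][0] = (-13) + (-2) = -15
  (R+S)[1][1] = (9) + (5) = 14
  (R+S)[1][2] = (-2) + (-10) = -12
  (R+S)[2][0] = (-13) + (10) = -3
  (R+S)[2][1] = (-8) + (-7) = -15
  (R+S)[2][2] = (9) + (8) = 17
R + S =
[      -14        11       -23 ]
[      -15        14       -12 ]
[       -3       -15        17 ]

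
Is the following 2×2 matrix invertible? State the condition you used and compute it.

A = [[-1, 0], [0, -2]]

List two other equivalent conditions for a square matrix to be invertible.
Yes, invertible; det(A) = 2 ≠ 0. Equivalent conditions: rank(A) = 2; Ax = 0 has only the trivial solution; 0 is not an eigenvalue; the columns of A are linearly independent.

To check invertibility, compute det(A).
The given matrix is triangular, so det(A) equals the product of its diagonal entries = 2 ≠ 0.
Since det(A) ≠ 0, A is invertible.
Equivalent conditions for a square matrix A to be invertible:
- rank(A) = 2 (full rank).
- The homogeneous system Ax = 0 has only the trivial solution x = 0.
- 0 is not an eigenvalue of A.
- The columns (equivalently rows) of A are linearly independent.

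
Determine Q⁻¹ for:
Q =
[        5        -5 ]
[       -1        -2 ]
det(Q) = -15
Q⁻¹ =
[     2/15      -1/3 ]
[    -1/15      -1/3 ]

For a 2×2 matrix Q = [[a, b], [c, d]] with det(Q) ≠ 0, Q⁻¹ = (1/det(Q)) * [[d, -b], [-c, a]].
det(Q) = (5)*(-2) - (-5)*(-1) = -10 - 5 = -15.
Q⁻¹ = (1/-15) * [[-2, 5], [1, 5]].
Dividing each entry by -15 and reducing:
Q⁻¹ =
[     2/15      -1/3 ]
[    -1/15      -1/3 ]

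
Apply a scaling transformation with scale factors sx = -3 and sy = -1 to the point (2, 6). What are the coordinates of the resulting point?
(-6, -6)

Scaling matrix:
[[-3, 0], [0, -1]]
Result: (2 × -3, 6 × -1) = (-6, -6)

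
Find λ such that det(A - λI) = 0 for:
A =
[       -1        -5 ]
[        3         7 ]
λ = 2, 4

Solve det(A - λI) = 0. For a 2×2 matrix the characteristic equation is λ² - (trace)λ + det = 0.
trace(A) = a + d = -1 + 7 = 6.
det(A) = a*d - b*c = (-1)*(7) - (-5)*(3) = -7 + 15 = 8.
Characteristic equation: λ² - (6)λ + (8) = 0.
Discriminant = (6)² - 4*(8) = 36 - 32 = 4.
λ = (6 ± √4) / 2 = (6 ± 2) / 2 = 2, 4.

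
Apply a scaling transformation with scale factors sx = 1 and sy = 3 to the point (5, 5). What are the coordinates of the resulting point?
(5, 15)

Scaling matrix:
[[1, 0], [0, 3]]
Result: (5 × 1, 5 × 3) = (5, 15)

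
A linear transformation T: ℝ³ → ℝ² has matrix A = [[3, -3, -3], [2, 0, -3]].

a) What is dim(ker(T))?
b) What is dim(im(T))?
dim(ker) = 1, dim(im) = 2

The two rows are not scalar multiples of one another (no single k satisfies row 2 = k × row 1), so they are linearly independent.
Thus rank(A) = 2.
dim(im(T)) = rank(A) = 2.
By the rank-nullity theorem applied to T: ℝ³ → ℝ², rank(A) + nullity(A) = 3 (the domain dimension), so dim(ker(T)) = 3 - 2 = 1.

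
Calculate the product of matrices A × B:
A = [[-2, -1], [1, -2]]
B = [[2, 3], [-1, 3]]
[[-3, -9], [4, -3]]

Matrix multiplication:
C[0][0] = -2×2 + -1×-1 = -3
C[0][1] = -2×3 + -1×3 = -9
C[1][0] = 1×2 + -2×-1 = 4
C[1][1] = 1×3 + -2×3 = -3
Result: [[-3, -9], [4, -3]]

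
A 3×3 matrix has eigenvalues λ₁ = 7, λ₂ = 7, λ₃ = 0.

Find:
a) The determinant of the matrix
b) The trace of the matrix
det = 0, trace = 14

Two standard eigenvalue identities:
- det(A) equals the product of the eigenvalues (counted with multiplicity).
- trace(A) equals the sum of the eigenvalues.
det(A) = (7)*(7)*(0) = 0.
trace(A) = 7 + 7 + 0 = 14.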